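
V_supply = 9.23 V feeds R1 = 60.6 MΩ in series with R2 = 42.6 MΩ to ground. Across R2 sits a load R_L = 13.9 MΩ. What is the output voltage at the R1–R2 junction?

V_out ≈ 1.36 V

R2 ‖ R_L = (42.6 × 13.9)/(42.6 + 13.9) = 10.48 MΩ.
Then V_out = V_supply · R2'/(R1 + R2') = 9.23 × 10.48/71.08 = 1.361 V.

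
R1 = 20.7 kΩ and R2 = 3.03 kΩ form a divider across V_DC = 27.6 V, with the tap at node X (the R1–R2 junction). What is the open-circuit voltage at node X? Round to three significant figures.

V_th is the unloaded tap voltage: V_DC · R2/(R1+R2) = 27.6 × 0.1277 = 3.524 V.

V_th ≈ 3.52 V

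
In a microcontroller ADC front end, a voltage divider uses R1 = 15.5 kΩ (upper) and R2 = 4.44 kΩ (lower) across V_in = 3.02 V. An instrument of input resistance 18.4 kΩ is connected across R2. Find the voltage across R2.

V_out ≈ 0.566 V

R2 ‖ R_L = (4.44 × 18.4)/(4.44 + 18.4) = 3.577 kΩ.
Then V_out = V_in · R2'/(R1 + R2') = 3.02 × 3.577/19.08 = 0.5662 V.
(Unloaded it would be 0.672 V; the load pulls it down.)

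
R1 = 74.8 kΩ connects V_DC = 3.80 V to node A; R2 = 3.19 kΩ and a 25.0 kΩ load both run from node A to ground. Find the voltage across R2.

V_out ≈ 0.138 V

R2 ‖ R_L = (3.19 × 25.0)/(3.19 + 25.0) = 2.829 kΩ.
Then V_out = V_DC · R2'/(R1 + R2') = 3.80 × 2.829/77.63 = 0.1385 V.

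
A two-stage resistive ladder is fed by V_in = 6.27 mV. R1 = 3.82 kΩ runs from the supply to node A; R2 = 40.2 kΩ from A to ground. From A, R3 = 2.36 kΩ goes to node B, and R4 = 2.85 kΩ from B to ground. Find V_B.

V_B ≈ 1.88 mV

The second stage (R3 + R4 = 5.210 kΩ) loads node A in parallel with R2.
R2 ‖ (R3+R4) = 4.612 kΩ.
First divider: V_A = V_in · 4.612/(3.82 + 4.612) = 3.430 mV.
V_B = V_A × 0.5470 = 1.876 mV.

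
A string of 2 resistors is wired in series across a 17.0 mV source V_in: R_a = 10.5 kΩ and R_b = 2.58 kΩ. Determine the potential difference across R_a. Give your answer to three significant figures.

V ≈ 13.6 mV

Total series resistance ΣR = 10.5 + 2.58 = 13.08 kΩ.
Voltage divider: V = V_in · (10.50 / 13.08) = 17.0 × 0.8028 = 13.65 mV.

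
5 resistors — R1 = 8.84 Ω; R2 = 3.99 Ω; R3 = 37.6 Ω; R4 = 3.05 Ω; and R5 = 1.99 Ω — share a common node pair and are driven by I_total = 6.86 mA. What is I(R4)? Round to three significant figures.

I ≈ 1.84 mA

Total conductance ΣG = 1/8.84 + 1/3.99 + 1/37.6 + 1/3.05 + 1/1.99 = 1.221 (units of 1/Ω).
R4 takes the fraction G_k/ΣG = 0.3279/1.221 = 0.2686, so I = 6.86 × 0.2686 = 1.842 mA.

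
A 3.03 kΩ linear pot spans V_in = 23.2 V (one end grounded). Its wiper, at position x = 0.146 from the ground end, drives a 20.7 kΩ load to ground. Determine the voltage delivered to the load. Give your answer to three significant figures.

The pot divides into 2.588 kΩ above the wiper and 0.4424 kΩ below.
Lower segment in parallel with the load: 0.4424 ‖ 20.7 = 0.4331 kΩ.
Then V_out = V_in · 0.4331/(2.588 + 0.4331) = 3.326 V.

V_out ≈ 3.33 V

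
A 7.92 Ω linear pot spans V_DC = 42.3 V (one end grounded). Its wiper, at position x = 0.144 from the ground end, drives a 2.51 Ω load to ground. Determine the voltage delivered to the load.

Lower segment x·R_p = 1.140 Ω; upper segment (1−x)·R_p = 6.780 Ω.
Lower segment in parallel with the load: 1.140 ‖ 2.51 = 0.7842 Ω.
V_out = 42.3 × 0.7842/(6.780 + 0.7842) = 4.385 V.
(Unloaded: V_out = x·V_DC = 6.09 V.)

V_out ≈ 4.39 V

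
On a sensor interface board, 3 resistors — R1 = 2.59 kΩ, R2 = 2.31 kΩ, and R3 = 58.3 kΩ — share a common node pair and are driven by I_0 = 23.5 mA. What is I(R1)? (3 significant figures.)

I ≈ 10.9 mA

Total conductance ΣG = 1/2.59 + 1/2.31 + 1/58.3 = 0.8362 (units of 1/kΩ).
Current divider: I(R1) = I_0 · G_k/ΣG = 23.5 × (0.3861/0.8362) = 23.5 × 0.4618 = 10.85 mA.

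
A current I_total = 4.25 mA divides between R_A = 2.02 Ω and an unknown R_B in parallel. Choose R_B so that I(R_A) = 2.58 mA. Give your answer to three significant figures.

In a two-way split, I_A/I_total = R_B/(R_A + R_B).
With f = 0.6071, R_B = R_A · f/(1−f) = 2.02 × 1.545 = 3.121 Ω.

R_B ≈ 3.12 Ω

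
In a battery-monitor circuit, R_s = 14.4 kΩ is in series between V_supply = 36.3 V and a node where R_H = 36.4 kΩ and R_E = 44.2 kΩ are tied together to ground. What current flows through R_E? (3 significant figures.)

Parallel bank: R_p = 1/(1/36.4 + 1/44.2) = 19.96 kΩ.
V_A = 36.3 × 19.96/34.36 = 21.09 V.
Branch current I = V_A/R_E = 21.09/44.2 = 0.4771 mA.

I ≈ 0.477 mA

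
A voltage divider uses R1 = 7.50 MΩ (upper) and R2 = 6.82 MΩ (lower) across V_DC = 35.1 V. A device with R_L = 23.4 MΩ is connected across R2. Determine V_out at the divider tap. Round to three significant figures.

V_out ≈ 14.5 V

R2 ‖ R_L = (6.82 × 23.4)/(6.82 + 23.4) = 5.281 MΩ.
Now apply the divider: V_out = 35.1 × 0.4132 = 14.50 V.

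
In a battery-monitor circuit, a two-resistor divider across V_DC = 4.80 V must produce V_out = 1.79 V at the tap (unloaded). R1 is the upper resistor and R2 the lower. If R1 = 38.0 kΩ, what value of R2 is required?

The divider ratio is R2/(R1+R2) = 1.79/4.80 = 0.3729.
R2 = R1 · 0.3729/(1 − 0.3729) = 22.60 kΩ.

R2 ≈ 22.6 kΩ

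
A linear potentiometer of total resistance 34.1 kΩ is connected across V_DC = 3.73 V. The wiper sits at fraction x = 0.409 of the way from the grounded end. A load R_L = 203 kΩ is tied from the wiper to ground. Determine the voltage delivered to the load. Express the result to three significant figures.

The pot divides into 20.15 kΩ above the wiper and 13.95 kΩ below.
Lower segment in parallel with the load: 13.95 ‖ 203 = 13.05 kΩ.
Then V_out = V_DC · 13.05/(20.15 + 13.05) = 1.466 V.

V_out ≈ 1.47 V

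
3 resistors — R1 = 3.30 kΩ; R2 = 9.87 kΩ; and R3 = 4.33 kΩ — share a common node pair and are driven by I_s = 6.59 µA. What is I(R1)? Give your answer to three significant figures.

I ≈ 3.14 µA

Conductances: ΣG = 1/3.30 + 1/9.87 + 1/4.33 = 0.6353 (1/kΩ).
Current divider: I(R1) = I_s · G_k/ΣG = 6.59 × (0.3030/0.6353) = 6.59 × 0.4770 = 3.143 µA.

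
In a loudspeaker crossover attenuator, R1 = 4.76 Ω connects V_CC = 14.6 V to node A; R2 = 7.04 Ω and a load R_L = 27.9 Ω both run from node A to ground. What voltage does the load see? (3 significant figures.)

R2 ‖ R_L = (7.04 × 27.9)/(7.04 + 27.9) = 5.622 Ω.
Then V_out = V_CC · R2'/(R1 + R2') = 14.6 × 5.622/10.38 = 7.906 V.
(Unloaded it would be 8.71 V; the load pulls it down.)

V_out ≈ 7.91 V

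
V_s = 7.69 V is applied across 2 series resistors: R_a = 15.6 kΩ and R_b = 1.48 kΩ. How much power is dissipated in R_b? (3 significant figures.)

P ≈ 0.300 mW

The common current is I = 7.69/17.08 = 0.4502 mA.
P = I²R = 0.2027 × 1.48 = 0.3000 mW.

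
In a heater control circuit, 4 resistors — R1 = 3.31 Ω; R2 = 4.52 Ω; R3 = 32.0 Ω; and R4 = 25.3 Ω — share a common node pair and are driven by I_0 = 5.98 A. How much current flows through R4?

Conductances: ΣG = 1/3.31 + 1/4.52 + 1/32.0 + 1/25.3 = 0.5941 (1/Ω).
R4 takes the fraction G_k/ΣG = 0.03953/0.5941 = 0.06653, so I = 5.98 × 0.06653 = 0.3978 A.

I ≈ 0.398 A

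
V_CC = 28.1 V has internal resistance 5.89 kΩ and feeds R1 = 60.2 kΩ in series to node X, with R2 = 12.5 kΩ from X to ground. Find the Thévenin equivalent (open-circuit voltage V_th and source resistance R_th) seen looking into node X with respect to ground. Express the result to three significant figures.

R1' = 5.89 + 60.2 = 66.09 kΩ (source resistance + R1).
V_th is the unloaded tap voltage: V_CC · R2/(R1'+R2) = 28.1 × 0.1591 = 4.469 V.
Looking into X with the source shorted: R_th = R1'·R2/(R1'+R2) = 66.09 × 12.5/78.59 = 10.51 kΩ.

V_th ≈ 4.47 V, R_th ≈ 10.5 kΩ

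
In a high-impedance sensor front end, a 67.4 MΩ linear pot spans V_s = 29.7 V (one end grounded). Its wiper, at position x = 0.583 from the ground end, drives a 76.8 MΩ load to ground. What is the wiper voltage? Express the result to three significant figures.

V_out ≈ 14.3 V

Split the track: R_lower = x·R_p = 39.29 MΩ, R_upper = (1−x)·R_p = 28.11 MΩ.
R_L loads the lower segment: effective lower R = 25.99 MΩ.
Then V_out = V_s · 25.99/(28.11 + 25.99) = 14.27 V.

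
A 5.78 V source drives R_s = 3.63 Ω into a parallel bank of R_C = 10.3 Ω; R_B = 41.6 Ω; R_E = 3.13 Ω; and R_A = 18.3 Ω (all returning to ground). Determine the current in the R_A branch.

I ≈ 0.113 A

Combine the parallel branches: R_p = (1/10.3 + 1/41.6 + 1/3.13 + 1/18.3)⁻¹ = 2.019 Ω.
V_A by voltage divider: V_A = 5.78 × 2.019/(3.63 + 2.019) = 2.066 V.
Branch current I = V_A/R_A = 2.066/18.3 = 0.1129 A.
(Check via current divider: I_total = 1.023 A; share G_k/ΣG = 0.1103 → same result.)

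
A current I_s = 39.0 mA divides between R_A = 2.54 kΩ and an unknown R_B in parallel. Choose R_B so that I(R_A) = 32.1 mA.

The fraction through R_A equals R_B/(R_A+R_B).
32.1/39.0 = R_B/(R_A + R_B) → R_B = R_A · (0.8231)/(1 − 0.8231) = 2.54 × 4.652 = 11.82 kΩ.

R_B ≈ 11.8 kΩ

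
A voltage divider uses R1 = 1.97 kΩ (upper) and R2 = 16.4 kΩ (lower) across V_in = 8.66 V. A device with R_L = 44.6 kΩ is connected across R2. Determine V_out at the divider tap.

The load sits in parallel with R2, giving an effective lower resistance R2' = R2·R_L/(R2+R_L) = 11.99 kΩ.
Voltage divider with the loaded lower leg: V_out = 8.66 × 11.99/(1.97 + 11.99) = 8.66 × 0.8589 = 7.438 V.
(Unloaded it would be 7.73 V; the load pulls it down.)

V_out ≈ 7.44 V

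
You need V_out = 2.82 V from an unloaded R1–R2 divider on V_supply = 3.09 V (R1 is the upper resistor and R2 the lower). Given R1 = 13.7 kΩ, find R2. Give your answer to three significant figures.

Required fraction k = V_out/V_supply = 0.9126.
So R2 = R1 · V_out/(V_supply − V_out) = 13.7 × 2.82/(3.09 − 2.82) = 13.7 × 10.44 = 143.1 kΩ.

R2 ≈ 143 kΩ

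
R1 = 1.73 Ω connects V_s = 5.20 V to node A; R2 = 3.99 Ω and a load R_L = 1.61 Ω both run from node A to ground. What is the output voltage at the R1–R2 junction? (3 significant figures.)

First combine the lower leg with the load: R2 ‖ R_L = 1.147 Ω.
Voltage divider with the loaded lower leg: V_out = 5.20 × 1.147/(1.73 + 1.147) = 5.20 × 0.3987 = 2.073 V.

V_out ≈ 2.07 V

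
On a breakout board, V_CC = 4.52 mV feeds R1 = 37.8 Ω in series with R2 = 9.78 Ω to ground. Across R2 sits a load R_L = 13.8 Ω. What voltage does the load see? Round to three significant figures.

V_out ≈ 0.594 mV

First combine the lower leg with the load: R2 ‖ R_L = 5.724 Ω.
Voltage divider with the loaded lower leg: V_out = 4.52 × 5.724/(37.8 + 5.724) = 4.52 × 0.1315 = 0.5944 mV.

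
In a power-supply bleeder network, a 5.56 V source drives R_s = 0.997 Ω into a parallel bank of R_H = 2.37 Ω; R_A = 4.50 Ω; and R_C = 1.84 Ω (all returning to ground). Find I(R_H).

I ≈ 1.07 A

Combine the parallel branches: R_p = (1/2.37 + 1/4.50 + 1/1.84)⁻¹ = 0.8420 Ω.
Node voltage V_A = V_s · R_p/(R_s + R_p) = 5.56 × 0.4579 = 2.546 V.
I(R_H) = V_A / R_H = 2.546/2.37 = 1.074 A.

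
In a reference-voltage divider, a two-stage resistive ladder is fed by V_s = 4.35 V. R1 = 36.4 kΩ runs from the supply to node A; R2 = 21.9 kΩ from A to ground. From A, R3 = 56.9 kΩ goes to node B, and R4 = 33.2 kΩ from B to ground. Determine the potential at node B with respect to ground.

Looking into the second stage from A: R3 + R4 = 90.10 kΩ appears in parallel with R2.
R2 ‖ (R3+R4) = 17.62 kΩ.
So V_A = 4.35 × 0.3261 = 1.419 V.
Then the unloaded second divider: V_B = V_A × R4/(R3+R4) = 1.419 × 0.3685 = 0.5228 V.

V_B ≈ 0.523 V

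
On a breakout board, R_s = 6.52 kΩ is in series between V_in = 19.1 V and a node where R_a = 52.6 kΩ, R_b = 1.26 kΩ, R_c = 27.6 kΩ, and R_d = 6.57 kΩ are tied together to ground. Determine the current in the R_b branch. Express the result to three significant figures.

I ≈ 2.01 mA

Combine the parallel branches: R_p = (1/52.6 + 1/1.26 + 1/27.6 + 1/6.57)⁻¹ = 0.9989 kΩ.
V_A by voltage divider: V_A = 19.1 × 0.9989/(6.52 + 0.9989) = 2.537 V.
I(R_b) = V_A / R_b = 2.537/1.26 = 2.014 mA.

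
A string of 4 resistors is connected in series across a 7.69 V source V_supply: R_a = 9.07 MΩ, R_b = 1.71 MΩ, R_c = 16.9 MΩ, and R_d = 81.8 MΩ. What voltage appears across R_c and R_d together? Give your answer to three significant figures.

V ≈ 6.93 V

Total series resistance ΣR = 9.07 + 1.71 + 16.9 + 81.8 = 109.5 MΩ.
R_{R_c..R_d} = 16.9 + 81.8 = 98.70 MΩ.
V = V_supply · R/ΣR = 7.69 × 0.9015 = 6.933 V.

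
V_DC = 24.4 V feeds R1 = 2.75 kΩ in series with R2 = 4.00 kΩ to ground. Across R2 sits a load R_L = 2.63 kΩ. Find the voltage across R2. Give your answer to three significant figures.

First combine the lower leg with the load: R2 ‖ R_L = 1.587 kΩ.
Now apply the divider: V_out = 24.4 × 0.3659 = 8.928 V.

V_out ≈ 8.93 V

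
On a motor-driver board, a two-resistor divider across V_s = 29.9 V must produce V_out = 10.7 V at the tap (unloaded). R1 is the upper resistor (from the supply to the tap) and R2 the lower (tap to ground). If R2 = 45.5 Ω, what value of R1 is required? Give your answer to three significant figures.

The divider ratio is R2/(R1+R2) = 10.7/29.9 = 0.3579.
So R1 = R2 · (V_s/V_out − 1) = 45.5 × (29.9/10.7 − 1) = 45.5 × 1.794 = 81.64 Ω.

R1 ≈ 81.6 Ω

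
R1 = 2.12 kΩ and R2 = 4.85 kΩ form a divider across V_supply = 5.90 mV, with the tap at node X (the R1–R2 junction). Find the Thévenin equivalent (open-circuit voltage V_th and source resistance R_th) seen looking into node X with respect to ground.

V_th is the unloaded tap voltage: V_supply · R2/(R1+R2) = 5.90 × 0.6958 = 4.105 mV.
With V_supply suppressed (replaced by a short), R_th = R1 ‖ R2 = (2.120 × 4.85)/(2.120 + 4.85) = 1.475 kΩ.

V_th ≈ 4.11 mV, R_th ≈ 1.48 kΩ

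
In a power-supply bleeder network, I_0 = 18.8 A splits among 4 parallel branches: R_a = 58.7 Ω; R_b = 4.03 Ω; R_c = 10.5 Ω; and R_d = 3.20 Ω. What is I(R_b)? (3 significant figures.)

Conductances: ΣG = 1/58.7 + 1/4.03 + 1/10.5 + 1/3.20 = 0.6729 (1/Ω).
By the current-divider rule, I = I_0 · G_k/ΣG = 18.8 × 0.3688 = 6.933 A.

I ≈ 6.93 A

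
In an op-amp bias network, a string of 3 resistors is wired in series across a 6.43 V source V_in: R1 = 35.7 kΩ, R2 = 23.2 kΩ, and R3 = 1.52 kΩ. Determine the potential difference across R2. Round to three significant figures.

Series total: ΣR = 35.7 + 23.2 + 1.52 = 60.42 kΩ.
By the voltage-divider rule, V = 6.43 × 23.20/60.42 = 2.469 V.

V ≈ 2.47 V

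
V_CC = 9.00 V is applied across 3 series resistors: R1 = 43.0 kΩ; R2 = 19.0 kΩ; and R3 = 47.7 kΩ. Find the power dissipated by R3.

ΣR = 109.7 kΩ → I = 9.00/109.7 = 0.08204 mA.
P(R3) = I²·R3 = (0.08204)² × 47.7 = 0.3211 mW.

P ≈ 0.321 mW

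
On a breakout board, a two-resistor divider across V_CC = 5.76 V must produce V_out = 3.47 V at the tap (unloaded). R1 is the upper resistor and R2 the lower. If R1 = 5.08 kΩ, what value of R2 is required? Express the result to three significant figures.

Required fraction k = V_out/V_CC = 0.6024.
R2 = R1 · 0.6024/(1 − 0.6024) = 7.698 kΩ.

R2 ≈ 7.70 kΩ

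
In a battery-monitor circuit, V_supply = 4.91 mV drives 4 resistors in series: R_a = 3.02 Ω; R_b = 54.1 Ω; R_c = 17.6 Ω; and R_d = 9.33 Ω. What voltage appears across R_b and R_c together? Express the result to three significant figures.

V ≈ 4.19 mV

Series total: ΣR = 3.02 + 54.1 + 17.6 + 9.33 = 84.05 Ω.
R_{R_b..R_c} = 54.1 + 17.6 = 71.70 Ω.
V = V_supply · R/ΣR = 4.91 × 0.8531 = 4.189 mV.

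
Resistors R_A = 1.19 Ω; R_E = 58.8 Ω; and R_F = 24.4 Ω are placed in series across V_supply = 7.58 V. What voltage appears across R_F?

V ≈ 2.19 V

ΣR = 1.19 + 58.8 + 24.4 = 84.39 Ω.
V = V_supply · R/ΣR = 7.58 × 0.2891 = 2.192 V.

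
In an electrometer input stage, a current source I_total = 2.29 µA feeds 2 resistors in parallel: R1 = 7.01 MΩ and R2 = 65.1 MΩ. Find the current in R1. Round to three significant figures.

With just two branches, the current splits inversely with resistance.
I(R1) = 2.29 × 65.1/(7.01 + 65.1) = 2.29 × 0.9028 = 2.067 µA.

I ≈ 2.07 µA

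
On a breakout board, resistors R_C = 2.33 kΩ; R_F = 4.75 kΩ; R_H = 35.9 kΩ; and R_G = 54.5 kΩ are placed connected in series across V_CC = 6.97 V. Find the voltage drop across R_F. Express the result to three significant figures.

Series total: ΣR = 2.33 + 4.75 + 35.9 + 54.5 = 97.48 kΩ.
By the voltage-divider rule, V = 6.97 × 4.750/97.48 = 0.3396 V.

V ≈ 0.340 V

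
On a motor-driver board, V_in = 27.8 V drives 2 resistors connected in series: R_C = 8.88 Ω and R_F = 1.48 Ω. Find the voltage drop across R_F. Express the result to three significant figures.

Series total: ΣR = 8.88 + 1.48 = 10.36 Ω.
By the voltage-divider rule, V = 27.8 × 1.480/10.36 = 3.971 V.

V ≈ 3.97 V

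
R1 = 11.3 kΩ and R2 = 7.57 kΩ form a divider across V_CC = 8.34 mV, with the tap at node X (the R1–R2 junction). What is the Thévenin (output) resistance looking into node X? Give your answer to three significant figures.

R_th ≈ 4.53 kΩ

Zeroing V_CC shorts the top of R1 to ground, so R_th = R1 ‖ R2 = 4.533 kΩ.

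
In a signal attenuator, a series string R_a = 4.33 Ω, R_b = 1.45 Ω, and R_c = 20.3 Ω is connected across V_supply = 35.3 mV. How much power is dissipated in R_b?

P ≈ 2.66 µW

ΣR = 26.08 Ω → I = 35.3/26.08 = 1.354 mA.
P = I²R = 1.832 × 1.45 = 2.656 µW.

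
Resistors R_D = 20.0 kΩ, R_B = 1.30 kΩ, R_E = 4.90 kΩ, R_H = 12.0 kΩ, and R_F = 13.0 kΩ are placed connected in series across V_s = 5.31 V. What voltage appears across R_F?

V ≈ 1.35 V

Total series resistance ΣR = 20.0 + 1.30 + 4.90 + 12.0 + 13.0 = 51.20 kΩ.
V = V_s · R/ΣR = 5.31 × 0.2539 = 1.348 V.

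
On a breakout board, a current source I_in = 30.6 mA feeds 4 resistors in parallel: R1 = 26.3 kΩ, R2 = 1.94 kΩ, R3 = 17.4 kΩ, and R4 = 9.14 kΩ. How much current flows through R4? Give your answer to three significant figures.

I ≈ 4.65 mA

Total conductance ΣG = 1/26.3 + 1/1.94 + 1/17.4 + 1/9.14 = 0.7204 (units of 1/kΩ).
Current divider: I(R4) = I_in · G_k/ΣG = 30.6 × (0.1094/0.7204) = 30.6 × 0.1519 = 4.648 mA.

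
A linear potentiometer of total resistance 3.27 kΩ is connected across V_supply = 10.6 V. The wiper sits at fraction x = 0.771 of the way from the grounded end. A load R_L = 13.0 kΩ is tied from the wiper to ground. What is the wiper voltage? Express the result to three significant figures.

V_out ≈ 7.83 V

Lower segment x·R_p = 2.521 kΩ; upper segment (1−x)·R_p = 0.7488 kΩ.
Lower segment in parallel with the load: 2.521 ‖ 13.0 = 2.112 kΩ.
Loaded-divider output: V_out = 10.6 × 0.7382 = 7.825 V.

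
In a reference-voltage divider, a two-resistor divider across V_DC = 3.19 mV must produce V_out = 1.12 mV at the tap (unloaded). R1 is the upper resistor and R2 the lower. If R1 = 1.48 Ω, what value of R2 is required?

The divider ratio is R2/(R1+R2) = 1.12/3.19 = 0.3511.
R2 = R1 · 0.3511/(1 − 0.3511) = 0.8008 Ω.

R2 ≈ 0.801 Ω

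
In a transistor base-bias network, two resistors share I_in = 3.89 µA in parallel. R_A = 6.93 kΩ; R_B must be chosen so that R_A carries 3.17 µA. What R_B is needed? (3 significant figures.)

R_B ≈ 30.5 kΩ

The fraction through R_A equals R_B/(R_A+R_B).
3.17/3.89 = R_B/(R_A + R_B) → R_B = R_A · (0.8149)/(1 − 0.8149) = 6.93 × 4.403 = 30.51 kΩ.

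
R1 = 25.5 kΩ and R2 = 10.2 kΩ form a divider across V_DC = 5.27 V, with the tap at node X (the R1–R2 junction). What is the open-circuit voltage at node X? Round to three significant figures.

V_th ≈ 1.51 V

V_th is the unloaded tap voltage: V_DC · R2/(R1+R2) = 5.27 × 0.2857 = 1.506 V.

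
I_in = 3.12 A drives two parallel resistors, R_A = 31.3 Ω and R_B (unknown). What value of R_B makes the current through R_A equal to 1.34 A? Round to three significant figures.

The fraction through R_A equals R_B/(R_A+R_B).
With f = 0.4295, R_B = R_A · f/(1−f) = 31.3 × 0.7528 = 23.56 Ω.

R_B ≈ 23.6 Ω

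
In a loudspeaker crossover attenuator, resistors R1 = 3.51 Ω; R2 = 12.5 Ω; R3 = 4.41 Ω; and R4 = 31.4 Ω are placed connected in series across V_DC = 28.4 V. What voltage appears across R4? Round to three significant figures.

ΣR = 3.51 + 12.5 + 4.41 + 31.4 = 51.82 Ω.
V = V_DC · R/ΣR = 28.4 × 0.6059 = 17.21 V.

V ≈ 17.2 V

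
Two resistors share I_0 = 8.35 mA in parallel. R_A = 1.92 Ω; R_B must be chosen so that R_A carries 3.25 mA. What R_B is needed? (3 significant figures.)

Two-branch current divider: I_A = I_0 · R_B/(R_A + R_B).
3.25/8.35 = R_B/(R_A + R_B) → R_B = R_A · (0.3892)/(1 − 0.3892) = 1.92 × 0.6373 = 1.224 Ω.

R_B ≈ 1.22 Ω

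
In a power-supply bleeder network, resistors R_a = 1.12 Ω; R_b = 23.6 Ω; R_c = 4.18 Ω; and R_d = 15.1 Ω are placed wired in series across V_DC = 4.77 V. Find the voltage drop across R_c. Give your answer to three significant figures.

Series total: ΣR = 1.12 + 23.6 + 4.18 + 15.1 = 44.00 Ω.
Voltage divider: V = V_DC · (4.180 / 44.00) = 4.77 × 0.09500 = 0.4531 V.

V ≈ 0.453 V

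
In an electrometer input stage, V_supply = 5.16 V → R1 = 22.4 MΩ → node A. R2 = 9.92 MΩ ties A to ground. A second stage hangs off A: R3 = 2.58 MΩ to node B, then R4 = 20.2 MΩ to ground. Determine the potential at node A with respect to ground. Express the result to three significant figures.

Node A sees R2 in parallel with the series input of stage 2, R3 + R4 = 22.78 MΩ.
R2 ‖ (R3+R4) = 6.911 MΩ.
So V_A = 5.16 × 0.2358 = 1.217 V.

V_A ≈ 1.22 V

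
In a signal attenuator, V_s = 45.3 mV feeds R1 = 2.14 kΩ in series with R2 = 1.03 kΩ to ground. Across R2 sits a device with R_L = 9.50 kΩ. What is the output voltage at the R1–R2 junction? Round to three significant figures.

First combine the lower leg with the load: R2 ‖ R_L = 0.9292 kΩ.
Then V_out = V_s · R2'/(R1 + R2') = 45.3 × 0.9292/3.069 = 13.72 mV.
(Unloaded it would be 14.7 mV; the load pulls it down.)

V_out ≈ 13.7 mV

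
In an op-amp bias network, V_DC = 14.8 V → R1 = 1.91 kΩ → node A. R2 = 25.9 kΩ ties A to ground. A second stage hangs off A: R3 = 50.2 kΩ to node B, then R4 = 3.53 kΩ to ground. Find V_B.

V_B ≈ 0.877 V

Looking into the second stage from A: R3 + R4 = 53.73 kΩ appears in parallel with R2.
R2 ‖ (R3+R4) = 17.48 kΩ.
V_A = 14.8 × 17.48/(1.91 + 17.48) = 13.34 V.
Then the unloaded second divider: V_B = V_A × R4/(R3+R4) = 13.34 × 0.06570 = 0.8765 V.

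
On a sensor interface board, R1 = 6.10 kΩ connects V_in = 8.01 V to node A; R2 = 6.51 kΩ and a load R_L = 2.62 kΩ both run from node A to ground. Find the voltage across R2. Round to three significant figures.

First combine the lower leg with the load: R2 ‖ R_L = 1.868 kΩ.
Then V_out = V_in · R2'/(R1 + R2') = 8.01 × 1.868/7.968 = 1.878 V.

V_out ≈ 1.88 V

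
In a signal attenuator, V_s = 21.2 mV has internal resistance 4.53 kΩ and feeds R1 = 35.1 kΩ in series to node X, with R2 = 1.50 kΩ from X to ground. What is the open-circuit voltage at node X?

V_th ≈ 0.773 mV

R1' = 4.53 + 35.1 = 39.63 kΩ (source resistance + R1).
Open-circuit (no load on X): V_th = V_s · R2/(R1' + R2) = 21.2 × 1.50/(39.63 + 1.50) = 0.7732 mV.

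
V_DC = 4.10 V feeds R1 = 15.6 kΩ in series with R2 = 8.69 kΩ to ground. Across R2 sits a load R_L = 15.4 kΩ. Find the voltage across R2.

V_out ≈ 1.08 V

R2 ‖ R_L = (8.69 × 15.4)/(8.69 + 15.4) = 5.555 kΩ.
Now apply the divider: V_out = 4.10 × 0.2626 = 1.077 V.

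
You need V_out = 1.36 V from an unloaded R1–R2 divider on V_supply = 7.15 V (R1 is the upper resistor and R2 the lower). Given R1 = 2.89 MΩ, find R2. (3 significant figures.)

Required fraction k = V_out/V_supply = 0.1902.
Rearranging, R2 = R1·k/(1−k) = 2.89 × 0.2349 = 0.6788 MΩ.

R2 ≈ 0.679 MΩ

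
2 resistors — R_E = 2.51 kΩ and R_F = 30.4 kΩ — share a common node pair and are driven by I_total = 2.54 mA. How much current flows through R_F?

I ≈ 0.194 mA

Two-branch current divider: I_k = I_total · R_other/(R_1 + R_2).
I(R_F) = 2.54 × 2.51/(2.51 + 30.4) = 2.54 × 0.07627 = 0.1937 mA.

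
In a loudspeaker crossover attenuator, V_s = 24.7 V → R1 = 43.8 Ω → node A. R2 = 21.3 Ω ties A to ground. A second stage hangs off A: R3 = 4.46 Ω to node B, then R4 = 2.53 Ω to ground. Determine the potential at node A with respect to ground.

The second stage (R3 + R4 = 6.990 Ω) loads node A in parallel with R2.
R2 ‖ (R3+R4) = 5.263 Ω.
V_A = 24.7 × 5.263/(43.8 + 5.263) = 2.650 V.

V_A ≈ 2.65 V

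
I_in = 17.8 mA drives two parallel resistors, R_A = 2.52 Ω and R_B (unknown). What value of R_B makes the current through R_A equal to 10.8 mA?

R_B ≈ 3.89 Ω

In a two-way split, I_A/I_in = R_B/(R_A + R_B).
With f = 0.6067, R_B = R_A · f/(1−f) = 2.52 × 1.543 = 3.888 Ω.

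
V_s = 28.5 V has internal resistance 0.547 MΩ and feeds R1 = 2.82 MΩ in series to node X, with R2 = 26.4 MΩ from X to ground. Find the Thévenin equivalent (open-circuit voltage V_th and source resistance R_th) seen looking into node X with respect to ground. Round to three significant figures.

V_th ≈ 25.3 V, R_th ≈ 2.99 MΩ

R1' = 0.547 + 2.82 = 3.367 MΩ (source resistance + R1).
V_th is the unloaded tap voltage: V_s · R2/(R1'+R2) = 28.5 × 0.8869 = 25.28 V.
Looking into X with the source shorted: R_th = R1'·R2/(R1'+R2) = 3.367 × 26.4/29.77 = 2.986 MΩ.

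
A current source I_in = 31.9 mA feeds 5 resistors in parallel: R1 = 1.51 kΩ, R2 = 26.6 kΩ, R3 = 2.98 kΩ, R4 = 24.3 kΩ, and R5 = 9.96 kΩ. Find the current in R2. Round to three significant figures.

I ≈ 1.02 mA

Total conductance ΣG = 1/1.51 + 1/26.6 + 1/2.98 + 1/24.3 + 1/9.96 = 1.177 (units of 1/kΩ).
By the current-divider rule, I = I_in · G_k/ΣG = 31.9 × 0.03194 = 1.019 mA.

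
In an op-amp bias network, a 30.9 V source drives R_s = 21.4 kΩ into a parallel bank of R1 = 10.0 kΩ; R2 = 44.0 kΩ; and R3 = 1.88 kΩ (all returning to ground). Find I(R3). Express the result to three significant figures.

Combine the parallel branches: R_p = (1/10.0 + 1/44.0 + 1/1.88)⁻¹ = 1.528 kΩ.
V_A by voltage divider: V_A = 30.9 × 1.528/(21.4 + 1.528) = 2.059 V.
I(R3) = V_A / R3 = 2.059/1.88 = 1.095 mA.

I ≈ 1.10 mA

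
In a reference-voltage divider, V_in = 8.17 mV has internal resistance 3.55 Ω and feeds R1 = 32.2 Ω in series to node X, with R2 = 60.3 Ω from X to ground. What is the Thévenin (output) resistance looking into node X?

R1' = 3.55 + 32.2 = 35.75 Ω (source resistance + R1).
Zeroing V_in shorts the top of R1' to ground, so R_th = R1' ‖ R2 = 22.44 Ω.

R_th ≈ 22.4 Ω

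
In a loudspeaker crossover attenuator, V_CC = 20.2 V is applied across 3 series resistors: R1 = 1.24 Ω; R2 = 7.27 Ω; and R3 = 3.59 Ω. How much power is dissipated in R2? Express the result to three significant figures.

P ≈ 20.3 W

Series current I = V_CC/ΣR = 20.2/12.10 = 1.669 A.
P(R2) = I²·R2 = (1.669)² × 7.27 = 20.26 W.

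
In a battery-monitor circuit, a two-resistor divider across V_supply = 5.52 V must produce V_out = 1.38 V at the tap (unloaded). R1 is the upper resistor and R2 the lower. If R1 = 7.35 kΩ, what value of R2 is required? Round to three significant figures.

The divider ratio is R2/(R1+R2) = 1.38/5.52 = 0.2500.
So R2 = R1 · V_out/(V_supply − V_out) = 7.35 × 1.38/(5.52 − 1.38) = 7.35 × 0.3333 = 2.450 kΩ.

R2 ≈ 2.45 kΩ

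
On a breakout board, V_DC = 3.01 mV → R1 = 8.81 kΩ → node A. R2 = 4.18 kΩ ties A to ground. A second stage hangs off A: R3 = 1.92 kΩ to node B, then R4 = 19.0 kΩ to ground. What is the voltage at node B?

V_B ≈ 0.775 mV

Node A sees R2 in parallel with the series input of stage 2, R3 + R4 = 20.92 kΩ.
R2 ‖ (R3+R4) = 3.484 kΩ.
So V_A = 3.01 × 0.2834 = 0.8530 mV.
Stage 2 is unloaded, so V_B = V_A · R4/(R3+R4) = 0.8530 × 19.0/20.92 = 0.7747 mV.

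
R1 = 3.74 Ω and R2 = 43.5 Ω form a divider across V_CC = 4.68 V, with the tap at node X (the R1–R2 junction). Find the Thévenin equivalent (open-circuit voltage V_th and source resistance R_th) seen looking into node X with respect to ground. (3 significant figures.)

V_th ≈ 4.31 V, R_th ≈ 3.44 Ω

With X open, the divider is unloaded: V_th = 4.68 × 43.5/47.24 = 4.309 V.
Zeroing V_CC shorts the top of R1 to ground, so R_th = R1 ‖ R2 = 3.444 Ω.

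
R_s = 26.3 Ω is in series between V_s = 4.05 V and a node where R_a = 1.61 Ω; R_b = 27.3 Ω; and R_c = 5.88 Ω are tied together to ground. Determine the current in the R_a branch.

Equivalent of the parallel group: R_p = 1.208 Ω.
Node voltage V_A = V_s · R_p/(R_s + R_p) = 4.05 × 0.04391 = 0.1779 V.
Branch current I = V_A/R_a = 0.1779/1.61 = 0.1105 A.

I ≈ 0.110 A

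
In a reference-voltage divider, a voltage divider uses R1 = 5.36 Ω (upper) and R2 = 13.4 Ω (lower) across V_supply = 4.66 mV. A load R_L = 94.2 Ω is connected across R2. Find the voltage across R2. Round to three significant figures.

The load sits in parallel with R2, giving an effective lower resistance R2' = R2·R_L/(R2+R_L) = 11.73 Ω.
Then V_out = V_supply · R2'/(R1 + R2') = 4.66 × 11.73/17.09 = 3.199 mV.

V_out ≈ 3.20 mV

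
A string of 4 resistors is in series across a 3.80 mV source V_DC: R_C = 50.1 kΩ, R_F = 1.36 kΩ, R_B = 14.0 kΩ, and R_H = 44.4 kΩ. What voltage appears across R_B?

V ≈ 0.484 mV

ΣR = 50.1 + 1.36 + 14.0 + 44.4 = 109.9 kΩ.
V = V_DC · R/ΣR = 3.80 × 0.1274 = 0.4843 mV.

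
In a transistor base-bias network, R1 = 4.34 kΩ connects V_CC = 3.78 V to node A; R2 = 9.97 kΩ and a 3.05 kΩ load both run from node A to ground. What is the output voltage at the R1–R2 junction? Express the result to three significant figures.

V_out ≈ 1.32 V

R2 ‖ R_L = (9.97 × 3.05)/(9.97 + 3.05) = 2.336 kΩ.
Then V_out = V_CC · R2'/(R1 + R2') = 3.78 × 2.336/6.676 = 1.322 V.
(Unloaded it would be 2.63 V; the load pulls it down.)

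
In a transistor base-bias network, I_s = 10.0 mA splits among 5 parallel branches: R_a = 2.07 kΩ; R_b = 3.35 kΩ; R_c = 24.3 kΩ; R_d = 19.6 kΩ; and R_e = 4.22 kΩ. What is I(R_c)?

I ≈ 0.370 mA

ΣG = 1/2.07 + 1/3.35 + 1/24.3 + 1/19.6 + 1/4.22 = 1.111.
By the current-divider rule, I = I_s · G_k/ΣG = 10.0 × 0.03705 = 0.3705 mA.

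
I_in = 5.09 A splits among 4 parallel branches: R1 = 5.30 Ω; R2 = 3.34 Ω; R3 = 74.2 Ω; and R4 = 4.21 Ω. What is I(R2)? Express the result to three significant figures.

I ≈ 2.06 A

Conductances: ΣG = 1/5.30 + 1/3.34 + 1/74.2 + 1/4.21 = 0.7391 (1/Ω).
By the current-divider rule, I = I_in · G_k/ΣG = 5.09 × 0.4051 = 2.062 A.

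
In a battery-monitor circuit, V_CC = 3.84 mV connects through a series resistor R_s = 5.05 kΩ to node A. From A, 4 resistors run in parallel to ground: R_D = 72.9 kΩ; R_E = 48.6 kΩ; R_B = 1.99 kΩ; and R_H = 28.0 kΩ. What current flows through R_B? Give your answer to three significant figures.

Combine the parallel branches: R_p = (1/72.9 + 1/48.6 + 1/1.99 + 1/28.0)⁻¹ = 1.747 kΩ.
Node voltage V_A = V_CC · R_p/(R_s + R_p) = 3.84 × 0.2570 = 0.9868 mV.
Branch current I = V_A/R_B = 0.9868/1.99 = 0.4959 µA.
(Check via current divider: I_total = 0.5650 µA; share G_k/ΣG = 0.8777 → same result.)

I ≈ 0.496 µA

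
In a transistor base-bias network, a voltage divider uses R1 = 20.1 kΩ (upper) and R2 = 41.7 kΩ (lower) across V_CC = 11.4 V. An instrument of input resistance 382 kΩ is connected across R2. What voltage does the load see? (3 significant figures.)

V_out ≈ 7.43 V

The load sits in parallel with R2, giving an effective lower resistance R2' = R2·R_L/(R2+R_L) = 37.60 kΩ.
Now apply the divider: V_out = 11.4 × 0.6516 = 7.428 V.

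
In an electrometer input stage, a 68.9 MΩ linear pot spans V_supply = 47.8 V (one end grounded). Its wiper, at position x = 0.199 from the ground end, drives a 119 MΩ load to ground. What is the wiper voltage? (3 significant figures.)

V_out ≈ 8.71 V

The pot divides into 55.19 MΩ above the wiper and 13.71 MΩ below.
Lower segment in parallel with the load: 13.71 ‖ 119 = 12.29 MΩ.
Then V_out = V_supply · 12.29/(55.19 + 12.29) = 8.708 V.
(Unloaded: V_out = x·V_supply = 9.51 V.)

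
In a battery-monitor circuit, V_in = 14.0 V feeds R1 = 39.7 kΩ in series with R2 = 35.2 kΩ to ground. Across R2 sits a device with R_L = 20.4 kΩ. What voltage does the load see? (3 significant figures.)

First combine the lower leg with the load: R2 ‖ R_L = 12.92 kΩ.
Now apply the divider: V_out = 14.0 × 0.2455 = 3.436 V.
(Unloaded it would be 6.58 V; the load pulls it down.)

V_out ≈ 3.44 V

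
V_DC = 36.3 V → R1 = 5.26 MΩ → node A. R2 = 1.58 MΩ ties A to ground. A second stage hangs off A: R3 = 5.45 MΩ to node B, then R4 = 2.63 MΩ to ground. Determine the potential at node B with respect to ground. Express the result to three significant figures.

V_B ≈ 2.37 V

Looking into the second stage from A: R3 + R4 = 8.080 MΩ appears in parallel with R2.
R2 ‖ (R3+R4) = 1.322 MΩ.
V_A = 36.3 × 1.322/(5.26 + 1.322) = 7.289 V.
Stage 2 is unloaded, so V_B = V_A · R4/(R3+R4) = 7.289 × 2.63/8.080 = 2.373 V.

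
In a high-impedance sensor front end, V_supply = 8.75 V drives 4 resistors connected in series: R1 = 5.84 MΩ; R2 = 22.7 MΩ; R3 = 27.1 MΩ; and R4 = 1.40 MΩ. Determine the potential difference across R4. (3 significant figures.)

Total series resistance ΣR = 5.84 + 22.7 + 27.1 + 1.40 = 57.04 MΩ.
V = V_supply · R/ΣR = 8.75 × 0.02454 = 0.2148 V.

V ≈ 0.215 V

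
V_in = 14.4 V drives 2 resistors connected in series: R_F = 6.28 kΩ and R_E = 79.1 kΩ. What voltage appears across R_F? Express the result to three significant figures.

V ≈ 1.06 V

Total series resistance ΣR = 6.28 + 79.1 = 85.38 kΩ.
V = V_in · R/ΣR = 14.4 × 0.07355 = 1.059 V.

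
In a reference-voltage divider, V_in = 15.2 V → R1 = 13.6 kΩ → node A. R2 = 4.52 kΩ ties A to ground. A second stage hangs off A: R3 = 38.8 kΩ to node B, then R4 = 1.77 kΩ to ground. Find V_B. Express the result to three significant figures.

V_B ≈ 0.153 V

Looking into the second stage from A: R3 + R4 = 40.57 kΩ appears in parallel with R2.
R2 ‖ (R3+R4) = 4.067 kΩ.
So V_A = 15.2 × 0.2302 = 3.499 V.
V_B = V_A × 0.04363 = 0.1527 V.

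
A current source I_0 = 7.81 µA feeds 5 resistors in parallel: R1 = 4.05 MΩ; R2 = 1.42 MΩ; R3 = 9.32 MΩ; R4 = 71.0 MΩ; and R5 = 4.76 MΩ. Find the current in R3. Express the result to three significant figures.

I ≈ 0.653 µA

ΣG = 1/4.05 + 1/1.42 + 1/9.32 + 1/71.0 + 1/4.76 = 1.283.
Current divider: I(R3) = I_0 · G_k/ΣG = 7.81 × (0.1073/1.283) = 7.81 × 0.08365 = 0.6533 µA.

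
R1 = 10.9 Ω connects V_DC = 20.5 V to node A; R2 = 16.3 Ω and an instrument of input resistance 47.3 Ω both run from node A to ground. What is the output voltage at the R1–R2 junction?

V_out ≈ 10.8 V

The load sits in parallel with R2, giving an effective lower resistance R2' = R2·R_L/(R2+R_L) = 12.12 Ω.
Then V_out = V_DC · R2'/(R1 + R2') = 20.5 × 12.12/23.02 = 10.79 V.
(Unloaded it would be 12.3 V; the load pulls it down.)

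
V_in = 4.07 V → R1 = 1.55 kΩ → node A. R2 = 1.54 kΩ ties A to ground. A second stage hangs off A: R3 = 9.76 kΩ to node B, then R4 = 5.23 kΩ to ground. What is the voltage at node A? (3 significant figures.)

V_A ≈ 1.93 V

The second stage (R3 + R4 = 14.99 kΩ) loads node A in parallel with R2.
Effective lower resistance at A: R2 ‖ 14.99 = 1.397 kΩ.
So V_A = 4.07 × 0.4740 = 1.929 V.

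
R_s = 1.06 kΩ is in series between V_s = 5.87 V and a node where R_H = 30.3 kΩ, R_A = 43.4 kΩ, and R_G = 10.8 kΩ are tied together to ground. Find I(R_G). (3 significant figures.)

I ≈ 0.470 mA

Combine the parallel branches: R_p = (1/30.3 + 1/43.4 + 1/10.8)⁻¹ = 6.728 kΩ.
V_A by voltage divider: V_A = 5.87 × 6.728/(1.06 + 6.728) = 5.071 V.
Branch current I = V_A/R_G = 5.071/10.8 = 0.4695 mA.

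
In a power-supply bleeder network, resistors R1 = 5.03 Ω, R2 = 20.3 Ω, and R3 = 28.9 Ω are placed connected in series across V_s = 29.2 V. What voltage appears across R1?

V ≈ 2.71 V

ΣR = 5.03 + 20.3 + 28.9 = 54.23 Ω.
By the voltage-divider rule, V = 29.2 × 5.030/54.23 = 2.708 V.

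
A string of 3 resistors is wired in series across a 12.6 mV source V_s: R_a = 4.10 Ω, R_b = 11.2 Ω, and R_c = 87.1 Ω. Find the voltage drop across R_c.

Total series resistance ΣR = 4.10 + 11.2 + 87.1 = 102.4 Ω.
By the voltage-divider rule, V = 12.6 × 87.10/102.4 = 10.72 mV.

V ≈ 10.7 mV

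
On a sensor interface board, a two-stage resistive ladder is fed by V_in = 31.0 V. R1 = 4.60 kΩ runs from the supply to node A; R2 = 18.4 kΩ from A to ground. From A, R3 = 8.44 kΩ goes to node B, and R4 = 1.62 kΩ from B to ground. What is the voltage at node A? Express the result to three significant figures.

The second stage (R3 + R4 = 10.06 kΩ) loads node A in parallel with R2.
Effective lower resistance at A: R2 ‖ 10.06 = 6.504 kΩ.
V_A = 31.0 × 6.504/(4.60 + 6.504) = 18.16 V.

V_A ≈ 18.2 V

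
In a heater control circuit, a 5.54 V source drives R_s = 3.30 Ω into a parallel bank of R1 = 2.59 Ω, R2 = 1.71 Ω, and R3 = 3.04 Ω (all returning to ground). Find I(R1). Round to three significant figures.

I ≈ 0.404 A

Combine the parallel branches: R_p = (1/2.59 + 1/1.71 + 1/3.04)⁻¹ = 0.7693 Ω.
V_A by voltage divider: V_A = 5.54 × 0.7693/(3.30 + 0.7693) = 1.047 V.
Branch current I = V_A/R1 = 1.047/2.59 = 0.4044 A.
(Equivalently: I_total = 1.361 A, then current-divider fraction G_k/ΣG = 0.2970.)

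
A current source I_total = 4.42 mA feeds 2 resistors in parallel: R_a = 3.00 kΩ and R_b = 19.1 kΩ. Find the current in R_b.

I ≈ 0.600 mA

With just two branches, the current splits inversely with resistance.
I(R_b) = 4.42 × 3.00/(3.00 + 19.1) = 4.42 × 0.1357 = 0.6000 mA.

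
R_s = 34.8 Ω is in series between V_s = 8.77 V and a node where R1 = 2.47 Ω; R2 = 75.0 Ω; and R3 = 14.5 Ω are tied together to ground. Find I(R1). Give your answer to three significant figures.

I ≈ 0.198 A

Equivalent of the parallel group: R_p = 2.053 Ω.
Node voltage V_A = V_s · R_p/(R_s + R_p) = 8.77 × 0.05570 = 0.4885 V.
Branch current I = V_A/R1 = 0.4885/2.47 = 0.1978 A.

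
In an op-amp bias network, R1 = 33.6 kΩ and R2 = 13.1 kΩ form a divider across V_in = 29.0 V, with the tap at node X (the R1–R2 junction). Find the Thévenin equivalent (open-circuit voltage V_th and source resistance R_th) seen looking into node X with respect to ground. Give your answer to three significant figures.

With X open, the divider is unloaded: V_th = 29.0 × 13.1/46.70 = 8.135 V.
Looking into X with the source shorted: R_th = R1·R2/(R1+R2) = 33.60 × 13.1/46.70 = 9.425 kΩ.

V_th ≈ 8.13 V, R_th ≈ 9.43 kΩ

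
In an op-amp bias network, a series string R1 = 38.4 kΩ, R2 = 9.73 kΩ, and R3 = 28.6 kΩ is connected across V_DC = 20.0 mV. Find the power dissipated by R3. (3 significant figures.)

P ≈ 1.94 nW

ΣR = 76.73 kΩ → I = 20.0/76.73 = 0.2607 µA.
P = I²R = 0.06794 × 28.6 = 1.943 nW.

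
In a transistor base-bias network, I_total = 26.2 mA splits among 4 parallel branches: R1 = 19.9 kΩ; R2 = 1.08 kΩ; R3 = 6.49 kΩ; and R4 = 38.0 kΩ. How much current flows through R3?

Total conductance ΣG = 1/19.9 + 1/1.08 + 1/6.49 + 1/38.0 = 1.157 (units of 1/kΩ).
Current divider: I(R3) = I_total · G_k/ΣG = 26.2 × (0.1541/1.157) = 26.2 × 0.1332 = 3.490 mA.

I ≈ 3.49 mA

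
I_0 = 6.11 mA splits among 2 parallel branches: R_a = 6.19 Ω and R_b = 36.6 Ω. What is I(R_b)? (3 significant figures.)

Two-branch current divider: I_k = I_0 · R_other/(R_1 + R_2).
I(R_b) = 6.11 × 6.19/(6.19 + 36.6) = 6.11 × 0.1447 = 0.8839 mA.

I ≈ 0.884 mA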